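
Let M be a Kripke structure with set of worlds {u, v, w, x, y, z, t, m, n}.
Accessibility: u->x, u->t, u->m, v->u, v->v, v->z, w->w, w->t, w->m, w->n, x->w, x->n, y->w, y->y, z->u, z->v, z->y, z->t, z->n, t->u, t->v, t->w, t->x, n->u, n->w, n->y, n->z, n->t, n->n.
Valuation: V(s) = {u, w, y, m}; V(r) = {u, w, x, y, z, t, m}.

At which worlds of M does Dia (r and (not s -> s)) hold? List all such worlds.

u, v, w, x, y, z, t, n

Let φ = Dia (r and (not s -> s)). Evaluate φ at each world:
  u (successors {x, t, m}): φ is true.
  v (successors {u, v, z}): φ is true.
  w (successors {w, t, m, n}): φ is true.
  x (successors {w, n}): φ is true.
  y (successors {w, y}): φ is true.
  z (successors {u, v, y, t, n}): φ is true.
  t (successors {u, v, w, x}): φ is true.
  m (successors ∅): φ is false.
  n (successors {u, w, y, z, t, n}): φ is true.
For instance, at n:
  At n: Dia (r and (not s -> s)) requires r and (not s -> s) at some successor in {u, w, y, z, t, n}.
    r and (not s -> s) holds at u, so Dia (r and (not s -> s)) is true at n.
Satisfying worlds: {u, v, w, x, y, z, t, n}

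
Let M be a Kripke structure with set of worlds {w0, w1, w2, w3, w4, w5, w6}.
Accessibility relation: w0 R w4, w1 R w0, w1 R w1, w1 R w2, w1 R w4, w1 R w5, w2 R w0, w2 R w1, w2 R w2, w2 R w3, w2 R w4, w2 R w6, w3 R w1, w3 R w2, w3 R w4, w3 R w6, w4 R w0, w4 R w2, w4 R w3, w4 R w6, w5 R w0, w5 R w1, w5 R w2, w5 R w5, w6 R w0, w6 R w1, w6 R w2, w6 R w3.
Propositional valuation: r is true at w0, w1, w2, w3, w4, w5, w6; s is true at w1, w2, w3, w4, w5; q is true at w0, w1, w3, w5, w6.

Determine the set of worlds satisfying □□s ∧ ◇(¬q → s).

Recall that □ψ holds at a world iff ψ holds at every accessible world, and ◇ψ holds iff ψ holds at some accessible world.
Let φ = □□s ∧ ◇(¬q → s). Evaluate φ at each world:
  w0 (successors {w4}): φ is false.
  w1 (successors {w0, w1, w2, w4, w5}): φ is false.
  w2 (successors {w0, w1, w2, w3, w4, w6}): φ is false.
  w3 (successors {w1, w2, w4, w6}): φ is false.
  w4 (successors {w0, w2, w3, w6}): φ is false.
  w5 (successors {w0, w1, w2, w5}): φ is false.
  w6 (successors {w0, w1, w2, w3}): φ is false.
For instance, at w5:
  At w5: □□s is false, ◇(¬q → s) is true, so □□s ∧ ◇(¬q → s) is false.
    At w5: □□s requires □s at every successor {w0, w1, w2, w5}.
      □s fails at w1, so □□s is false at w5.
    At w5: ◇(¬q → s) requires ¬q → s at some successor in {w0, w1, w2, w5}.
      ¬q → s holds at w0, so ◇(¬q → s) is true at w5.
Satisfying worlds: none.

none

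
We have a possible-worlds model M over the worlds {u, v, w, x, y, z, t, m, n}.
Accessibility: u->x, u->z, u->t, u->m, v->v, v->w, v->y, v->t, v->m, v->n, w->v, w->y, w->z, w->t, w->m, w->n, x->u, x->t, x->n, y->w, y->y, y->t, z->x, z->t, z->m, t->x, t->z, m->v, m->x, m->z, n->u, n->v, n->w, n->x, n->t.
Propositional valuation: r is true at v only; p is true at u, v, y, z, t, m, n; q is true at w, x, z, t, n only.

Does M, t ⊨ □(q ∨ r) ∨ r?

Recall that □ψ holds at a world iff ψ holds at every accessible world, and ◇ψ holds iff ψ holds at some accessible world.
At t: □(q ∨ r) is true, r is false, so □(q ∨ r) ∨ r is true.
  At t: □(q ∨ r) requires q ∨ r at every successor {x, z}.
    At x: q ∨ r is true.
    At z: q ∨ r is true.
  So □(q ∨ r) is true at t.

Yes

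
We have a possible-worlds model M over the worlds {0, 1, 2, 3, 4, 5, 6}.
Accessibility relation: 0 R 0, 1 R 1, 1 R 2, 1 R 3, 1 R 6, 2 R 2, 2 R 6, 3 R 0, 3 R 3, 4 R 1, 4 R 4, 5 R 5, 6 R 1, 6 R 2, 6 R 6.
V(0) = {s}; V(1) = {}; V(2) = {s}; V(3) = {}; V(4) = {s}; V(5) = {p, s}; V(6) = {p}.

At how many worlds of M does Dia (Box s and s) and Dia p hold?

Let φ = Dia (Box s and s) and Dia p. Evaluate φ at each world:
  0 (successors {0}): φ is false.
  1 (successors {1, 2, 3, 6}): φ is false.
  2 (successors {2, 6}): φ is false.
  3 (successors {0, 3}): φ is false.
  4 (successors {1, 4}): φ is false.
  5 (successors {5}): φ is true.
  6 (successors {1, 2, 6}): φ is false.
For instance, at 1:
  At 1: Dia (Box s and s) is false, Dia p is true, so Dia (Box s and s) and Dia p is false.
    At 1: Dia (Box s and s) requires Box s and s at some successor in {1, 2, 3, 6}.
      At 1: Box s and s is false.
      At 2: Box s and s is false.
      At 3: Box s and s is false.
      At 6: Box s and s is false.
    So Dia (Box s and s) is false at 1.
    At 1: Dia p requires p at some successor in {1, 2, 3, 6}.
      p holds at 6, so Dia p is true at 1.
Satisfying worlds: {5}

1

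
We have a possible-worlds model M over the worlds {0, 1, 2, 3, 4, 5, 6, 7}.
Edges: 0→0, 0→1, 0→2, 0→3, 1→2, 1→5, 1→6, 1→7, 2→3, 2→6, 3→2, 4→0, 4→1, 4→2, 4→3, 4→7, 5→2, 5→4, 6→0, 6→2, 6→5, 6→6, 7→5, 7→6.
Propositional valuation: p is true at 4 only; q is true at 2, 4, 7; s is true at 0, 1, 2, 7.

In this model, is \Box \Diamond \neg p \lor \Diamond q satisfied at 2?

At 2: \Box \Diamond \neg p is true, \Diamond q is false, so \Box \Diamond \neg p \lor \Diamond q is true.
  At 2: \Box \Diamond \neg p requires \Diamond \neg p at every successor {3, 6}.
      At 3: \Diamond \neg p requires \neg p at some successor in {2}.
        \neg p holds at 2, so \Diamond \neg p is true at 3.
      At 6: \Diamond \neg p requires \neg p at some successor in {0, 2, 5, 6}.
        \neg p holds at 0, so \Diamond \neg p is true at 6.
  So \Box \Diamond \neg p is true at 2.
  At 2: \Diamond q requires q at some successor in {3, 6}.
    At 3: q is false.
    At 6: q is false.
  So \Diamond q is false at 2.

Yes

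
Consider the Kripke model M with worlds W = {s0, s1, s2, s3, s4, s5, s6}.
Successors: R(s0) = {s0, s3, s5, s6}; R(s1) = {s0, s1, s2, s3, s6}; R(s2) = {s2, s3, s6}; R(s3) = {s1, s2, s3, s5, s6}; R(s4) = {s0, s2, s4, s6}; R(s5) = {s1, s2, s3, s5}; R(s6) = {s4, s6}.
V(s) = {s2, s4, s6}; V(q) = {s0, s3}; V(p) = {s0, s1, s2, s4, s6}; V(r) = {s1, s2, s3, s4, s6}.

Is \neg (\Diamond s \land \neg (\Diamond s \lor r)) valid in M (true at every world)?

Recall that \Diamond ψ holds at a world iff ψ holds at some accessible world.
Let φ = \neg (\Diamond s \land \neg (\Diamond s \lor r)). Evaluate φ at each world:
  s0 (successors {s0, s3, s5, s6}): φ is true.
  s1 (successors {s0, s1, s2, s3, s6}): φ is true.
  s2 (successors {s2, s3, s6}): φ is true.
  s3 (successors {s1, s2, s3, s5, s6}): φ is true.
  s4 (successors {s0, s2, s4, s6}): φ is true.
  s5 (successors {s1, s2, s3, s5}): φ is true.
  s6 (successors {s4, s6}): φ is true.
For instance, at s5:
  At s5: \Diamond s \land \neg (\Diamond s \lor r) is false, so \neg (\Diamond s \land \neg (\Diamond s \lor r)) is true.
    At s5: \Diamond s is true, \neg (\Diamond s \lor r) is false, so \Diamond s \land \neg (\Diamond s \lor r) is false.
      At s5: \Diamond s requires s at some successor in {s1, s2, s3, s5}.
        s holds at s2, so \Diamond s is true at s5.
      At s5: \Diamond s \lor r is true, so \neg (\Diamond s \lor r) is false.

Yes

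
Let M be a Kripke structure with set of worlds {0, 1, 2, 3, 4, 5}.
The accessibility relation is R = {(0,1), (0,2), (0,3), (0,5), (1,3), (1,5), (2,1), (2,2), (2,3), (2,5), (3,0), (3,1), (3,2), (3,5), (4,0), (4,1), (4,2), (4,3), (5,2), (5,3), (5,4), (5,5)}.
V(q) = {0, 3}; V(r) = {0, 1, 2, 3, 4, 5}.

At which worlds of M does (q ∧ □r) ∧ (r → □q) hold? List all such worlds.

none

Let φ = (q ∧ □r) ∧ (r → □q). Evaluate φ at each world:
  0 (successors {1, 2, 3, 5}): φ is false.
  1 (successors {3, 5}): φ is false.
  2 (successors {1, 2, 3, 5}): φ is false.
  3 (successors {0, 1, 2, 5}): φ is false.
  4 (successors {0, 1, 2, 3}): φ is false.
  5 (successors {2, 3, 4, 5}): φ is false.
For instance, at 2:
  At 2: q ∧ □r is false, r → □q is false, so (q ∧ □r) ∧ (r → □q) is false.
    At 2: q is false, □r is true, so q ∧ □r is false.
      At 2: □r requires r at every successor {1, 2, 3, 5}.
        At 1: r is true.
        At 2: r is true.
        At 3: r is true.
        At 5: r is true.
      So □r is true at 2.
    At 2: r is true, □q is false, so r → □q is false.
      At 2: □q requires q at every successor {1, 2, 3, 5}.
        q fails at 1, so □q is false at 2.
Satisfying worlds: none.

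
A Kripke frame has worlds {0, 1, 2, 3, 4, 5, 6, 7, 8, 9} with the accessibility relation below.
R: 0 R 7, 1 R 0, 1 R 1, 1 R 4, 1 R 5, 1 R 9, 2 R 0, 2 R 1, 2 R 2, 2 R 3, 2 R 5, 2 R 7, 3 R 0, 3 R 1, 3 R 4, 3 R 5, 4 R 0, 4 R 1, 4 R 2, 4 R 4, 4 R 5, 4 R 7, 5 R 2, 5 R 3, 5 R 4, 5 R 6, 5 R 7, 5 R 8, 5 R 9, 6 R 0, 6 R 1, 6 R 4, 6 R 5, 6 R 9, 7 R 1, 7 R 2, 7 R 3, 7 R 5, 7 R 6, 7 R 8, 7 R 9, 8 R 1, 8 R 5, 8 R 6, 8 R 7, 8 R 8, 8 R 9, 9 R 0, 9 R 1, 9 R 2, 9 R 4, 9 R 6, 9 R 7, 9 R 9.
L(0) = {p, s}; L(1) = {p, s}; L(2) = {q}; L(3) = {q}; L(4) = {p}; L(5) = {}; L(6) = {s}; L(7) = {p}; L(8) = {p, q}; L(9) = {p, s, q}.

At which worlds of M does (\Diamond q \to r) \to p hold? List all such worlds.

0, 1, 2, 4, 5, 6, 7, 8, 9

Recall that \Diamond ψ holds at a world iff ψ holds at some accessible world.
Let φ = (\Diamond q \to r) \to p. Evaluate φ at each world:
  0 (successors {7}): φ is true.
  1 (successors {0, 1, 4, 5, 9}): φ is true.
  2 (successors {0, 1, 2, 3, 5, 7}): φ is true.
  3 (successors {0, 1, 4, 5}): φ is false.
  4 (successors {0, 1, 2, 4, 5, 7}): φ is true.
  5 (successors {2, 3, 4, 6, 7, 8, 9}): φ is true.
  6 (successors {0, 1, 4, 5, 9}): φ is true.
  7 (successors {1, 2, 3, 5, 6, 8, 9}): φ is true.
  8 (successors {1, 5, 6, 7, 8, 9}): φ is true.
  9 (successors {0, 1, 2, 4, 6, 7, 9}): φ is true.
For instance, at 0:
  At 0: \Diamond q \to r is true, p is true, so (\Diamond q \to r) \to p is true.
    At 0: \Diamond q is false, r is false, so \Diamond q \to r is true.
      At 0: \Diamond q requires q at some successor in {7}.
        At 7: q is false.
      So \Diamond q is false at 0.
Satisfying worlds: {0, 1, 2, 4, 5, 6, 7, 8, 9}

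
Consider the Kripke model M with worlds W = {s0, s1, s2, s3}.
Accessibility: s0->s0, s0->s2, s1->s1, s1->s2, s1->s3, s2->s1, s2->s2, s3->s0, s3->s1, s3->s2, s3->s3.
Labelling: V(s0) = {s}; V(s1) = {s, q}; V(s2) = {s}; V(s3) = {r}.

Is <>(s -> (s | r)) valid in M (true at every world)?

Yes

Let φ = <>(s -> (s | r)). Evaluate φ at each world:
  s0 (successors {s0, s2}): φ is true.
  s1 (successors {s1, s2, s3}): φ is true.
  s2 (successors {s1, s2}): φ is true.
  s3 (successors {s0, s1, s2, s3}): φ is true.
For instance, at s1:
  At s1: <>(s -> (s | r)) requires s -> (s | r) at some successor in {s1, s2, s3}.
    s -> (s | r) holds at s1, so <>(s -> (s | r)) is true at s1.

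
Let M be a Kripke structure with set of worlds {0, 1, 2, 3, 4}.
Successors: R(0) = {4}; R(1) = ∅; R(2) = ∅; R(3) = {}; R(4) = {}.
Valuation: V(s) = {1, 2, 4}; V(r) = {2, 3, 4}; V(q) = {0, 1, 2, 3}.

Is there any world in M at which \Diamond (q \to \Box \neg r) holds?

Yes

Let φ = \Diamond (q \to \Box \neg r). Evaluate φ at each world:
  0 (successors {4}): φ is true.
  1 (successors ∅): φ is false.
  2 (successors ∅): φ is false.
  3 (successors ∅): φ is false.
  4 (successors ∅): φ is false.
Detail at 0 (witness):
  At 0: \Diamond (q \to \Box \neg r) requires q \to \Box \neg r at some successor in {4}.
    q \to \Box \neg r holds at 4, so \Diamond (q \to \Box \neg r) is true at 0.
      At 4: q is false, \Box \neg r is true, so q \to \Box \neg r is true.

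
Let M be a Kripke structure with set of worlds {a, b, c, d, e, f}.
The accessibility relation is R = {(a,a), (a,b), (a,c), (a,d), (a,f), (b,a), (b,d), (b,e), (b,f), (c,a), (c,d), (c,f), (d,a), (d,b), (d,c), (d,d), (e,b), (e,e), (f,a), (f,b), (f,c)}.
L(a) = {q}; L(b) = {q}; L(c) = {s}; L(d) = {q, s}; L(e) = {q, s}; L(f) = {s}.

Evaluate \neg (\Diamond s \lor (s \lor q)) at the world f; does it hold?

No

At f: \Diamond s \lor (s \lor q) is true, so \neg (\Diamond s \lor (s \lor q)) is false.
  At f: \Diamond s is true, s \lor q is true, so \Diamond s \lor (s \lor q) is true.
    At f: \Diamond s requires s at some successor in {a, b, c}.
      s holds at c, so \Diamond s is true at f.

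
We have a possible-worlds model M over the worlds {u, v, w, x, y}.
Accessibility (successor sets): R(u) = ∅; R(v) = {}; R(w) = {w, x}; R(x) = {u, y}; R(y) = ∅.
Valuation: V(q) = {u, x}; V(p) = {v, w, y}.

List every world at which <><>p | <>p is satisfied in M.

Recall that <>ψ holds at a world iff ψ holds at some accessible world.
Let φ = <><>p | <>p. Evaluate φ at each world:
  u (successors ∅): φ is false.
  v (successors ∅): φ is false.
  w (successors {w, x}): φ is true.
  x (successors {u, y}): φ is true.
  y (successors ∅): φ is false.
For instance, at w:
  At w: <><>p is true, <>p is true, so <><>p | <>p is true.
    At w: <><>p requires <>p at some successor in {w, x}.
      <>p holds at w, so <><>p is true at w.
    At w: <>p requires p at some successor in {w, x}.
      p holds at w, so <>p is true at w.
Satisfying worlds: {w, x}

w, x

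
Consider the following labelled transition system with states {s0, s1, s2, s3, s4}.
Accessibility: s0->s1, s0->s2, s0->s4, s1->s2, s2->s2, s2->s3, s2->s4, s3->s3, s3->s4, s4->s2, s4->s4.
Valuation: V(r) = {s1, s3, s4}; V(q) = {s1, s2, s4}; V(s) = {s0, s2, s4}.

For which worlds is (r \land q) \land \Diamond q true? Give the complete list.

s1, s4

Let φ = (r \land q) \land \Diamond q. Evaluate φ at each world:
  s0 (successors {s1, s2, s4}): φ is false.
  s1 (successors {s2}): φ is true.
  s2 (successors {s2, s3, s4}): φ is false.
  s3 (successors {s3, s4}): φ is false.
  s4 (successors {s2, s4}): φ is true.
For instance, at s0:
  At s0: r \land q is false, \Diamond q is true, so (r \land q) \land \Diamond q is false.
    At s0: \Diamond q requires q at some successor in {s1, s2, s4}.
      q holds at s1, so \Diamond q is true at s0.
Satisfying worlds: {s1, s4}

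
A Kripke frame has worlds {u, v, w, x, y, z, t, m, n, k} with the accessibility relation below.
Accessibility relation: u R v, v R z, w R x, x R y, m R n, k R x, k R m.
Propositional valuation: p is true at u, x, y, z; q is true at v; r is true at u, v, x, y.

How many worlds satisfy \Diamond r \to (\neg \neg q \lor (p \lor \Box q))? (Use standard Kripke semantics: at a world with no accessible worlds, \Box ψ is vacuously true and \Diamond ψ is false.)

8

Let φ = \Diamond r \to (\neg \neg q \lor (p \lor \Box q)). Evaluate φ at each world:
  u (successors {v}): φ is true.
  v (successors {z}): φ is true.
  w (successors {x}): φ is false.
  x (successors {y}): φ is true.
  y (successors ∅): φ is true.
  z (successors ∅): φ is true.
  t (successors ∅): φ is true.
  m (successors {n}): φ is true.
  n (successors ∅): φ is true.
  k (successors {x, m}): φ is false.
For instance, at v:
  At v: \Diamond r is false, \neg \neg q \lor (p \lor \Box q) is true, so \Diamond r \to (\neg \neg q \lor (p \lor \Box q)) is true.
    At v: \Diamond r requires r at some successor in {z}.
      At z: r is false.
    So \Diamond r is false at v.
    At v: \neg \neg q is true, p \lor \Box q is false, so \neg \neg q \lor (p \lor \Box q) is true.
      At v: p is false, \Box q is false, so p \lor \Box q is false.
Satisfying worlds: {u, v, x, y, z, t, m, n}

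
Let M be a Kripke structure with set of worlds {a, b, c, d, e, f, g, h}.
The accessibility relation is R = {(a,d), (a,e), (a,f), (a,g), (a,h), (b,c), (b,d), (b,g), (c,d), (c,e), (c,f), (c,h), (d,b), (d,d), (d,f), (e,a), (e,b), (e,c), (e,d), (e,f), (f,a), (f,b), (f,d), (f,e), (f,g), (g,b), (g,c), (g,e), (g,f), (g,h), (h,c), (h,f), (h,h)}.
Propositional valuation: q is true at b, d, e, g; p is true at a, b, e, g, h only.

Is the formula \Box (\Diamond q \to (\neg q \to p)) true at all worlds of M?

No

Let φ = \Box (\Diamond q \to (\neg q \to p)). Evaluate φ at each world:
  a (successors {d, e, f, g, h}): φ is false.
  b (successors {c, d, g}): φ is false.
  c (successors {d, e, f, h}): φ is false.
  d (successors {b, d, f}): φ is false.
  e (successors {a, b, c, d, f}): φ is false.
  f (successors {a, b, d, e, g}): φ is true.
  g (successors {b, c, e, f, h}): φ is false.
  h (successors {c, f, h}): φ is false.
Detail at a (counterexample):
  At a: \Box (\Diamond q \to (\neg q \to p)) requires \Diamond q \to (\neg q \to p) at every successor {d, e, f, g, h}.
    \Diamond q \to (\neg q \to p) fails at f, so \Box (\Diamond q \to (\neg q \to p)) is false at a.
      At f: \Diamond q is true, \neg q \to p is false, so \Diamond q \to (\neg q \to p) is false.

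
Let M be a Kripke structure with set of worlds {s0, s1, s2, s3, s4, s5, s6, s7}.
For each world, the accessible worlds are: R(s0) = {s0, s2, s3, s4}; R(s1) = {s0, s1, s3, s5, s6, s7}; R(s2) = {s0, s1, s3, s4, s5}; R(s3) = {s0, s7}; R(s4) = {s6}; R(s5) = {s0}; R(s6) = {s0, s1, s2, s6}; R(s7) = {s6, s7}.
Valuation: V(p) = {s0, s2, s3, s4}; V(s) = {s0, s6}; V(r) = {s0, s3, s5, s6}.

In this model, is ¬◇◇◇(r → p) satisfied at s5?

No

Recall that ◇ψ holds at a world iff ψ holds at some accessible world.
At s5: ◇◇◇(r → p) is true, so ¬◇◇◇(r → p) is false.
  At s5: ◇◇◇(r → p) requires ◇◇(r → p) at some successor in {s0}.
    ◇◇(r → p) holds at s0, so ◇◇◇(r → p) is true at s5.
      At s0: ◇◇(r → p) requires ◇(r → p) at some successor in {s0, s2, s3, s4}.
        ◇(r → p) holds at s0, so ◇◇(r → p) is true at s0.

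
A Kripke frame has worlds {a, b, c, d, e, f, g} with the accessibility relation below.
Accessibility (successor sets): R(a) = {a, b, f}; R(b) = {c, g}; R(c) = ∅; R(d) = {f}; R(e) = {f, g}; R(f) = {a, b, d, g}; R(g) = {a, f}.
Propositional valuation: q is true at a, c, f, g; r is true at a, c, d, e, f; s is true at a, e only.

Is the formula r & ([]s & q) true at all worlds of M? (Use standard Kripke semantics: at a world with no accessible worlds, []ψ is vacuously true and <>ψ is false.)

No

Let φ = r & ([]s & q). Evaluate φ at each world:
  a (successors {a, b, f}): φ is false.
  b (successors {c, g}): φ is false.
  c (successors ∅): φ is true.
  d (successors {f}): φ is false.
  e (successors {f, g}): φ is false.
  f (successors {a, b, d, g}): φ is false.
  g (successors {a, f}): φ is false.
Detail at a (counterexample):
  At a: r is true, []s & q is false, so r & ([]s & q) is false.
    At a: []s is false, q is true, so []s & q is false.
      At a: []s requires s at every successor {a, b, f}.
        s fails at b, so []s is false at a.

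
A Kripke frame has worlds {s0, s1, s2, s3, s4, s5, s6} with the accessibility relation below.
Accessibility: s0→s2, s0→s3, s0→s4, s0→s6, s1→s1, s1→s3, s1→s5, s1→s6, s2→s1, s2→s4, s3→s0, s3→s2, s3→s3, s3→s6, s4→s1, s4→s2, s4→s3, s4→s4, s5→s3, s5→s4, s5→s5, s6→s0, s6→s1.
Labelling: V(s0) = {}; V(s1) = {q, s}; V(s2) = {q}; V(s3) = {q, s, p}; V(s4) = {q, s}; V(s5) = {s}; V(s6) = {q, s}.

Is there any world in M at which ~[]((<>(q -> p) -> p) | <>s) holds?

Let φ = ~[]((<>(q -> p) -> p) | <>s). Evaluate φ at each world:
  s0 (successors {s2, s3, s4, s6}): φ is false.
  s1 (successors {s1, s3, s5, s6}): φ is false.
  s2 (successors {s1, s4}): φ is false.
  s3 (successors {s0, s2, s3, s6}): φ is false.
  s4 (successors {s1, s2, s3, s4}): φ is false.
  s5 (successors {s3, s4, s5}): φ is false.
  s6 (successors {s0, s1}): φ is false.
For instance, at s4:
  At s4: []((<>(q -> p) -> p) | <>s) is true, so ~[]((<>(q -> p) -> p) | <>s) is false.
    At s4: []((<>(q -> p) -> p) | <>s) requires (<>(q -> p) -> p) | <>s at every successor {s1, s2, s3, s4}.
      At s1: (<>(q -> p) -> p) | <>s is true.
      At s2: (<>(q -> p) -> p) | <>s is true.
      At s3: (<>(q -> p) -> p) | <>s is true.
      At s4: (<>(q -> p) -> p) | <>s is true.
    So []((<>(q -> p) -> p) | <>s) is true at s4.

No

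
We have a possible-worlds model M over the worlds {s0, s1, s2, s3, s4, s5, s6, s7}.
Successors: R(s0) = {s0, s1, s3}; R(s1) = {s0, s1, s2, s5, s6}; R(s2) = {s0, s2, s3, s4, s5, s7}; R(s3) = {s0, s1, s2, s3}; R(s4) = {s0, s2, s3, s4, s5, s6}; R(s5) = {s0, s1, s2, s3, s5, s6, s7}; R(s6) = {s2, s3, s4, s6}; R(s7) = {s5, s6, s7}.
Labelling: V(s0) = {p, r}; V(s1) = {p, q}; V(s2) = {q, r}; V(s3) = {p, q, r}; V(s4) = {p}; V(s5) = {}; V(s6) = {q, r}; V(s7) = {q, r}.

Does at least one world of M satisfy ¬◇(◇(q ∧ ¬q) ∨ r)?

Let φ = ¬◇(◇(q ∧ ¬q) ∨ r). Evaluate φ at each world:
  s0 (successors {s0, s1, s3}): φ is false.
  s1 (successors {s0, s1, s2, s5, s6}): φ is false.
  s2 (successors {s0, s2, s3, s4, s5, s7}): φ is false.
  s3 (successors {s0, s1, s2, s3}): φ is false.
  s4 (successors {s0, s2, s3, s4, s5, s6}): φ is false.
  s5 (successors {s0, s1, s2, s3, s5, s6, s7}): φ is false.
  s6 (successors {s2, s3, s4, s6}): φ is false.
  s7 (successors {s5, s6, s7}): φ is false.
For instance, at s0:
  At s0: ◇(◇(q ∧ ¬q) ∨ r) is true, so ¬◇(◇(q ∧ ¬q) ∨ r) is false.
    At s0: ◇(◇(q ∧ ¬q) ∨ r) requires ◇(q ∧ ¬q) ∨ r at some successor in {s0, s1, s3}.
      ◇(q ∧ ¬q) ∨ r holds at s0, so ◇(◇(q ∧ ¬q) ∨ r) is true at s0.

No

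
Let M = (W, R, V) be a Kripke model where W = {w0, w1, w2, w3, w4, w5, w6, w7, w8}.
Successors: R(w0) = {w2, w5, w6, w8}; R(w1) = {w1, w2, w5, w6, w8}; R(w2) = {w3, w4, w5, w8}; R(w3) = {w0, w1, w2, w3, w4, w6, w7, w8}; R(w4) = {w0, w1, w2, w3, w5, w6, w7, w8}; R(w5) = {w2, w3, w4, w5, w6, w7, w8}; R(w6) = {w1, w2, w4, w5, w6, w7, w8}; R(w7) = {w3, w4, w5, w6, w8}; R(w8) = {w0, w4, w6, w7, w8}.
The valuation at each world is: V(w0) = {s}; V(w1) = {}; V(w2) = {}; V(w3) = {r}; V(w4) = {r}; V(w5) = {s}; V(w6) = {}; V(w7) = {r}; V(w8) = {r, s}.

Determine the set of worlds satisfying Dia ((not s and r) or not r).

Recall that Dia ψ holds at a world iff ψ holds at some accessible world.
Let φ = Dia ((not s and r) or not r). Evaluate φ at each world:
  w0 (successors {w2, w5, w6, w8}): φ is true.
  w1 (successors {w1, w2, w5, w6, w8}): φ is true.
  w2 (successors {w3, w4, w5, w8}): φ is true.
  w3 (successors {w0, w1, w2, w3, w4, w6, w7, w8}): φ is true.
  w4 (successors {w0, w1, w2, w3, w5, w6, w7, w8}): φ is true.
  w5 (successors {w2, w3, w4, w5, w6, w7, w8}): φ is true.
  w6 (successors {w1, w2, w4, w5, w6, w7, w8}): φ is true.
  w7 (successors {w3, w4, w5, w6, w8}): φ is true.
  w8 (successors {w0, w4, w6, w7, w8}): φ is true.
For instance, at w6:
  At w6: Dia ((not s and r) or not r) requires (not s and r) or not r at some successor in {w1, w2, w4, w5, w6, w7, w8}.
    (not s and r) or not r holds at w1, so Dia ((not s and r) or not r) is true at w6.
Satisfying worlds: {w0, w1, w2, w3, w4, w5, w6, w7, w8}

w0, w1, w2, w3, w4, w5, w6, w7, w8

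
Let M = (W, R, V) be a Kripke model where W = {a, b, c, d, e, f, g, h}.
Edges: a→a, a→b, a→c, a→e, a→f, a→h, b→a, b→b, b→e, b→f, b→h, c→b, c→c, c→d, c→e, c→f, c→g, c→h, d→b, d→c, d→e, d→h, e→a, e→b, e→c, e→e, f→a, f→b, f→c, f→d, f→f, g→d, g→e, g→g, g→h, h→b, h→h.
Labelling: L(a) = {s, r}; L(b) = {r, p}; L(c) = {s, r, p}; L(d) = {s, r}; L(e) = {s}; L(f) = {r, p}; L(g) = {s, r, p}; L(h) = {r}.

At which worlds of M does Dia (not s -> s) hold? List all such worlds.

a, b, c, d, e, f, g

Recall that Dia ψ holds at a world iff ψ holds at some accessible world.
Let φ = Dia (not s -> s). Evaluate φ at each world:
  a (successors {a, b, c, e, f, h}): φ is true.
  b (successors {a, b, e, f, h}): φ is true.
  c (successors {b, c, d, e, f, g, h}): φ is true.
  d (successors {b, c, e, h}): φ is true.
  e (successors {a, b, c, e}): φ is true.
  f (successors {a, b, c, d, f}): φ is true.
  g (successors {d, e, g, h}): φ is true.
  h (successors {b, h}): φ is false.
For instance, at b:
  At b: Dia (not s -> s) requires not s -> s at some successor in {a, b, e, f, h}.
    not s -> s holds at a, so Dia (not s -> s) is true at b.
Satisfying worlds: {a, b, c, d, e, f, g}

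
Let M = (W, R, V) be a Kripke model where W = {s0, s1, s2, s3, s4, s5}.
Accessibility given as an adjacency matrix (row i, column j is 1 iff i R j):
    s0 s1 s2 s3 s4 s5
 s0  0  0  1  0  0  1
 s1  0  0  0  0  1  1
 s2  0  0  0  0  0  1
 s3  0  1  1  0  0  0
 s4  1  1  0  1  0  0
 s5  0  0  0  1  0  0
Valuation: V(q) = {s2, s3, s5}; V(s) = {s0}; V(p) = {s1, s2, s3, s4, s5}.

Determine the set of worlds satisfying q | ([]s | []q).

s0, s2, s3, s5

Let φ = q | ([]s | []q). Evaluate φ at each world:
  s0 (successors {s2, s5}): φ is true.
  s1 (successors {s4, s5}): φ is false.
  s2 (successors {s5}): φ is true.
  s3 (successors {s1, s2}): φ is true.
  s4 (successors {s0, s1, s3}): φ is false.
  s5 (successors {s3}): φ is true.
For instance, at s1:
  At s1: q is false, []s | []q is false, so q | ([]s | []q) is false.
    At s1: []s is false, []q is false, so []s | []q is false.
      At s1: []s requires s at every successor {s4, s5}.
        s fails at s4, so []s is false at s1.
      At s1: []q requires q at every successor {s4, s5}.
        q fails at s4, so []q is false at s1.
Satisfying worlds: {s0, s2, s3, s5}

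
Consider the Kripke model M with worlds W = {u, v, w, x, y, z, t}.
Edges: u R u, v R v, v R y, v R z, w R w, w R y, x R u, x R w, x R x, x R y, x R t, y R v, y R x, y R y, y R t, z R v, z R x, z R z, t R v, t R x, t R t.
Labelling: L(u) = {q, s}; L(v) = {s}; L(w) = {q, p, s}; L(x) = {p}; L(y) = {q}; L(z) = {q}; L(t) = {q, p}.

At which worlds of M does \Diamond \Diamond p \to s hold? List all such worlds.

u, v, w

Let φ = \Diamond \Diamond p \to s. Evaluate φ at each world:
  u (successors {u}): φ is true.
  v (successors {v, y, z}): φ is true.
  w (successors {w, y}): φ is true.
  x (successors {u, w, x, y, t}): φ is false.
  y (successors {v, x, y, t}): φ is false.
  z (successors {v, x, z}): φ is false.
  t (successors {v, x, t}): φ is false.
For instance, at v:
  At v: \Diamond \Diamond p is true, s is true, so \Diamond \Diamond p \to s is true.
    At v: \Diamond \Diamond p requires \Diamond p at some successor in {v, y, z}.
      \Diamond p holds at y, so \Diamond \Diamond p is true at v.
Satisfying worlds: {u, v, w}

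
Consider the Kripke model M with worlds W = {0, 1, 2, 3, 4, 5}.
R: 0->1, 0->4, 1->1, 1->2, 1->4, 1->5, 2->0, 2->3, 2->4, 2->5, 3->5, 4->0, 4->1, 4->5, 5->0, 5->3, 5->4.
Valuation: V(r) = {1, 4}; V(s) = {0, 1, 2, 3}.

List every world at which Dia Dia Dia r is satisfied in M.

0, 1, 2, 3, 4, 5

Let φ = Dia Dia Dia r. Evaluate φ at each world:
  0 (successors {1, 4}): φ is true.
  1 (successors {1, 2, 4, 5}): φ is true.
  2 (successors {0, 3, 4, 5}): φ is true.
  3 (successors {5}): φ is true.
  4 (successors {0, 1, 5}): φ is true.
  5 (successors {0, 3, 4}): φ is true.
For instance, at 3:
  At 3: Dia Dia Dia r requires Dia Dia r at some successor in {5}.
    Dia Dia r holds at 5, so Dia Dia Dia r is true at 3.
      At 5: Dia Dia r requires Dia r at some successor in {0, 3, 4}.
        Dia r holds at 0, so Dia Dia r is true at 5.
Satisfying worlds: {0, 1, 2, 3, 4, 5}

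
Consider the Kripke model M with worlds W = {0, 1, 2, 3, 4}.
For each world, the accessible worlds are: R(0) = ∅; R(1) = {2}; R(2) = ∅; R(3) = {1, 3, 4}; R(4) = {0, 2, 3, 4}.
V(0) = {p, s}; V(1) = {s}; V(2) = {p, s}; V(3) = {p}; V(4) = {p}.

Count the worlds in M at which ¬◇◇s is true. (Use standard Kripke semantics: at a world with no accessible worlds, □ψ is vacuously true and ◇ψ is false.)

3

Let φ = ¬◇◇s. Evaluate φ at each world:
  0 (successors ∅): φ is true.
  1 (successors {2}): φ is true.
  2 (successors ∅): φ is true.
  3 (successors {1, 3, 4}): φ is false.
  4 (successors {0, 2, 3, 4}): φ is false.
For instance, at 4:
  At 4: ◇◇s is true, so ¬◇◇s is false.
    At 4: ◇◇s requires ◇s at some successor in {0, 2, 3, 4}.
      ◇s holds at 3, so ◇◇s is true at 4.
Satisfying worlds: {0, 1, 2}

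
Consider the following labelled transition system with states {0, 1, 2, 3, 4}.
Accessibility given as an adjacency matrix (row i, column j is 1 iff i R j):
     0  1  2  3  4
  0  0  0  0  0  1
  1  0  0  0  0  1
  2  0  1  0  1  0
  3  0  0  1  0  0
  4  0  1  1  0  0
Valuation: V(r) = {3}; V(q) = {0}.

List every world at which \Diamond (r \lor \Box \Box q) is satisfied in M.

2

Let φ = \Diamond (r \lor \Box \Box q). Evaluate φ at each world:
  0 (successors {4}): φ is false.
  1 (successors {4}): φ is false.
  2 (successors {1, 3}): φ is true.
  3 (successors {2}): φ is false.
  4 (successors {1, 2}): φ is false.
For instance, at 3:
  At 3: \Diamond (r \lor \Box \Box q) requires r \lor \Box \Box q at some successor in {2}.
    At 2: r \lor \Box \Box q is false.
  So \Diamond (r \lor \Box \Box q) is false at 3.
Satisfying worlds: {2}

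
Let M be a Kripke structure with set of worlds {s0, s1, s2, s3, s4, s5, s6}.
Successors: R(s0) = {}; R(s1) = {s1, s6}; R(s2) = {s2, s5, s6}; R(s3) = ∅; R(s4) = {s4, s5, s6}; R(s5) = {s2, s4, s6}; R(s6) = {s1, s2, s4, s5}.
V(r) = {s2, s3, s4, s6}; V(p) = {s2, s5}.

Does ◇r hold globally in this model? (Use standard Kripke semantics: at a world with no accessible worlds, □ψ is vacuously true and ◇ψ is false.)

Let φ = ◇r. Evaluate φ at each world:
  s0 (successors ∅): φ is false.
  s1 (successors {s1, s6}): φ is true.
  s2 (successors {s2, s5, s6}): φ is true.
  s3 (successors ∅): φ is false.
  s4 (successors {s4, s5, s6}): φ is true.
  s5 (successors {s2, s4, s6}): φ is true.
  s6 (successors {s1, s2, s4, s5}): φ is true.
Detail at s0 (counterexample):
  At s0: no accessible worlds, so ◇r is false.

No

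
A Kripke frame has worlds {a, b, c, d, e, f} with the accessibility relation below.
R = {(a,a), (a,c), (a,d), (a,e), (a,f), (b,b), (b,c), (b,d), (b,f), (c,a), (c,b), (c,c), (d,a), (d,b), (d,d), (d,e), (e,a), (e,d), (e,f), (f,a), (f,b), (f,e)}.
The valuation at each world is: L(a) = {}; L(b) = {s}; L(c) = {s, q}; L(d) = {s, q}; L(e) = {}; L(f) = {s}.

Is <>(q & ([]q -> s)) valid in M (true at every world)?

No

Recall that []ψ holds at a world iff ψ holds at every accessible world, and <>ψ holds iff ψ holds at some accessible world.
Let φ = <>(q & ([]q -> s)). Evaluate φ at each world:
  a (successors {a, c, d, e, f}): φ is true.
  b (successors {b, c, d, f}): φ is true.
  c (successors {a, b, c}): φ is true.
  d (successors {a, b, d, e}): φ is true.
  e (successors {a, d, f}): φ is true.
  f (successors {a, b, e}): φ is false.
Detail at f (counterexample):
  At f: <>(q & ([]q -> s)) requires q & ([]q -> s) at some successor in {a, b, e}.
    At a: q & ([]q -> s) is false.
    At b: q & ([]q -> s) is false.
    At e: q & ([]q -> s) is false.
  So <>(q & ([]q -> s)) is false at f.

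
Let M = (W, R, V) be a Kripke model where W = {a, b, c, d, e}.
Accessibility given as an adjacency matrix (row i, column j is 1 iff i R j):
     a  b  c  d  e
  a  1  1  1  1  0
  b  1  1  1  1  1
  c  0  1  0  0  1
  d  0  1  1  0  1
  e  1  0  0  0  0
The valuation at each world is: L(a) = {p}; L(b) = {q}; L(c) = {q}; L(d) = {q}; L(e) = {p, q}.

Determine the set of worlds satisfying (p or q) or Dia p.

a, b, c, d, e

Let φ = (p or q) or Dia p. Evaluate φ at each world:
  a (successors {a, b, c, d}): φ is true.
  b (successors {a, b, c, d, e}): φ is true.
  c (successors {b, e}): φ is true.
  d (successors {b, c, e}): φ is true.
  e (successors {a}): φ is true.
For instance, at a:
  At a: p or q is true, Dia p is true, so (p or q) or Dia p is true.
    At a: Dia p requires p at some successor in {a, b, c, d}.
      p holds at a, so Dia p is true at a.
Satisfying worlds: {a, b, c, d, e}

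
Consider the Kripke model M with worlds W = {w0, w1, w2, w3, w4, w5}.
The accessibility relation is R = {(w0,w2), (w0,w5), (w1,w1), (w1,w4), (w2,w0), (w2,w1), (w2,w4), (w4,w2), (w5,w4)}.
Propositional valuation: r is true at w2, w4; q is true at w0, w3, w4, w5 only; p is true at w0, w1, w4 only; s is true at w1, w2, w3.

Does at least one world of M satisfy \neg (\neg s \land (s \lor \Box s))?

Let φ = \neg (\neg s \land (s \lor \Box s)). Evaluate φ at each world:
  w0 (successors {w2, w5}): φ is true.
  w1 (successors {w1, w4}): φ is true.
  w2 (successors {w0, w1, w4}): φ is true.
  w3 (successors ∅): φ is true.
  w4 (successors {w2}): φ is false.
  w5 (successors {w4}): φ is true.
Detail at w0 (witness):
  At w0: \neg s \land (s \lor \Box s) is false, so \neg (\neg s \land (s \lor \Box s)) is true.
    At w0: \neg s is true, s \lor \Box s is false, so \neg s \land (s \lor \Box s) is false.
      At w0: s is false, \Box s is false, so s \lor \Box s is false.

Yes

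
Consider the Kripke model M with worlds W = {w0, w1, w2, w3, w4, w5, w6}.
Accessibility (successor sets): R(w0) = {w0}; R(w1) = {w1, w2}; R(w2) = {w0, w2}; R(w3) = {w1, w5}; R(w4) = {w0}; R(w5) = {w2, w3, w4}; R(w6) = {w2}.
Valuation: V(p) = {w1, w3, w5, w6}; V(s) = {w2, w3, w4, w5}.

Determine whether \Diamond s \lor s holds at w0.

Recall that \Diamond ψ holds at a world iff ψ holds at some accessible world.
At w0: \Diamond s is false, s is false, so \Diamond s \lor s is false.
  At w0: \Diamond s requires s at some successor in {w0}.
    At w0: s is false.
  So \Diamond s is false at w0.

No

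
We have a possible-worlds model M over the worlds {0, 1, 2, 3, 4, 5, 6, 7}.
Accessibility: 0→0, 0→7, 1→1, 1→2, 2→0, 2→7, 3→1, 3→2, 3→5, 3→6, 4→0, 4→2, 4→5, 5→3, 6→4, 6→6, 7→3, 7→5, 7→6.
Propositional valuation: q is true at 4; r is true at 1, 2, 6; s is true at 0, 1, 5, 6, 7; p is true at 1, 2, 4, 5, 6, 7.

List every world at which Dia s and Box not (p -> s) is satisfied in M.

Let φ = Dia s and Box not (p -> s). Evaluate φ at each world:
  0 (successors {0, 7}): φ is false.
  1 (successors {1, 2}): φ is false.
  2 (successors {0, 7}): φ is false.
  3 (successors {1, 2, 5, 6}): φ is false.
  4 (successors {0, 2, 5}): φ is false.
  5 (successors {3}): φ is false.
  6 (successors {4, 6}): φ is false.
  7 (successors {3, 5, 6}): φ is false.
For instance, at 5:
  At 5: Dia s is false, Box not (p -> s) is false, so Dia s and Box not (p -> s) is false.
    At 5: Dia s requires s at some successor in {3}.
      At 3: s is false.
    So Dia s is false at 5.
    At 5: Box not (p -> s) requires not (p -> s) at every successor {3}.
      not (p -> s) fails at 3, so Box not (p -> s) is false at 5.
Satisfying worlds: none.

none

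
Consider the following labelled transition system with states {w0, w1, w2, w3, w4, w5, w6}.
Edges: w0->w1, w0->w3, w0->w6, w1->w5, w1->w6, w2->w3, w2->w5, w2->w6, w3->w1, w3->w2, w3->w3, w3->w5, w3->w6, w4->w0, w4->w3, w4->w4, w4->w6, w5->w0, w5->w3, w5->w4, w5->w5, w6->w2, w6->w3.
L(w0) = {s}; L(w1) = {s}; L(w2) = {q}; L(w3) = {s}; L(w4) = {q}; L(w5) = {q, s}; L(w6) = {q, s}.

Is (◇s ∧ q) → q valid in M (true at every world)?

Let φ = (◇s ∧ q) → q. Evaluate φ at each world:
  w0 (successors {w1, w3, w6}): φ is true.
  w1 (successors {w5, w6}): φ is true.
  w2 (successors {w3, w5, w6}): φ is true.
  w3 (successors {w1, w2, w3, w5, w6}): φ is true.
  w4 (successors {w0, w3, w4, w6}): φ is true.
  w5 (successors {w0, w3, w4, w5}): φ is true.
  w6 (successors {w2, w3}): φ is true.
For instance, at w2:
  At w2: ◇s ∧ q is true, q is true, so (◇s ∧ q) → q is true.
    At w2: ◇s is true, q is true, so ◇s ∧ q is true.
      At w2: ◇s requires s at some successor in {w3, w5, w6}.
        s holds at w3, so ◇s is true at w2.

Yes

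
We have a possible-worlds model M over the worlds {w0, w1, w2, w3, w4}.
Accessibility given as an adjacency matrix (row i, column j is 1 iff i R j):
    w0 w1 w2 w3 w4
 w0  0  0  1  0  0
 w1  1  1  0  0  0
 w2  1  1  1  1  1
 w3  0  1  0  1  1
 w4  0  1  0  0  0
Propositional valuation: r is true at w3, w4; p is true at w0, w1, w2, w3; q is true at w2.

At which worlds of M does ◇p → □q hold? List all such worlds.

w0

Let φ = ◇p → □q. Evaluate φ at each world:
  w0 (successors {w2}): φ is true.
  w1 (successors {w0, w1}): φ is false.
  w2 (successors {w0, w1, w2, w3, w4}): φ is false.
  w3 (successors {w1, w3, w4}): φ is false.
  w4 (successors {w1}): φ is false.
For instance, at w3:
  At w3: ◇p is true, □q is false, so ◇p → □q is false.
    At w3: ◇p requires p at some successor in {w1, w3, w4}.
      p holds at w1, so ◇p is true at w3.
    At w3: □q requires q at every successor {w1, w3, w4}.
      q fails at w1, so □q is false at w3.
Satisfying worlds: {w0}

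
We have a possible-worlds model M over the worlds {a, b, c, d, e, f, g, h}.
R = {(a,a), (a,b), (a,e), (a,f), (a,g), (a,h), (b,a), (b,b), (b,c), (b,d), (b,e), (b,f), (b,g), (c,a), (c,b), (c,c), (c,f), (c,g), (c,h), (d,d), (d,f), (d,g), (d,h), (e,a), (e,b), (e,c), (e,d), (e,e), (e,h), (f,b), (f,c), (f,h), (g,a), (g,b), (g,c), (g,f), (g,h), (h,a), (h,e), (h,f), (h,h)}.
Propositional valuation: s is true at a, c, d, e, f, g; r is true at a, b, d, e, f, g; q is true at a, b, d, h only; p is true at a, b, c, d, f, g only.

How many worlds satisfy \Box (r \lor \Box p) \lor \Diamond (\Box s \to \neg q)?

8

Let φ = \Box (r \lor \Box p) \lor \Diamond (\Box s \to \neg q). Evaluate φ at each world:
  a (successors {a, b, e, f, g, h}): φ is true.
  b (successors {a, b, c, d, e, f, g}): φ is true.
  c (successors {a, b, c, f, g, h}): φ is true.
  d (successors {d, f, g, h}): φ is true.
  e (successors {a, b, c, d, e, h}): φ is true.
  f (successors {b, c, h}): φ is true.
  g (successors {a, b, c, f, h}): φ is true.
  h (successors {a, e, f, h}): φ is true.
For instance, at f:
  At f: \Box (r \lor \Box p) is false, \Diamond (\Box s \to \neg q) is true, so \Box (r \lor \Box p) \lor \Diamond (\Box s \to \neg q) is true.
    At f: \Box (r \lor \Box p) requires r \lor \Box p at every successor {b, c, h}.
      r \lor \Box p fails at c, so \Box (r \lor \Box p) is false at f.
    At f: \Diamond (\Box s \to \neg q) requires \Box s \to \neg q at some successor in {b, c, h}.
      \Box s \to \neg q holds at b, so \Diamond (\Box s \to \neg q) is true at f.
Satisfying worlds: {a, b, c, d, e, f, g, h}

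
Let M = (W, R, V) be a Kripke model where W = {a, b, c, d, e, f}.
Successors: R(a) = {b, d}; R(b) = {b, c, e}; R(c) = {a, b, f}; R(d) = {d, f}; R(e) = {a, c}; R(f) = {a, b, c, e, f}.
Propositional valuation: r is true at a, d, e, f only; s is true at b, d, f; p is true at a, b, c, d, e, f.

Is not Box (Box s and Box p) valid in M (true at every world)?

Let φ = not Box (Box s and Box p). Evaluate φ at each world:
  a (successors {b, d}): φ is true.
  b (successors {b, c, e}): φ is true.
  c (successors {a, b, f}): φ is true.
  d (successors {d, f}): φ is true.
  e (successors {a, c}): φ is true.
  f (successors {a, b, c, e, f}): φ is true.
For instance, at a:
  At a: Box (Box s and Box p) is false, so not Box (Box s and Box p) is true.
    At a: Box (Box s and Box p) requires Box s and Box p at every successor {b, d}.
      Box s and Box p fails at b, so Box (Box s and Box p) is false at a.

Yes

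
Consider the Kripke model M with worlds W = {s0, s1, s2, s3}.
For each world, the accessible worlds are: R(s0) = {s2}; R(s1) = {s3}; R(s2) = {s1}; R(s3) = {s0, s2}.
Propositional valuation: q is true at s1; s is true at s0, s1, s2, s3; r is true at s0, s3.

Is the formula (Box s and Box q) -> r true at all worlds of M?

No

Recall that Box ψ holds at a world iff ψ holds at every accessible world, and Dia ψ holds iff ψ holds at some accessible world.
Let φ = (Box s and Box q) -> r. Evaluate φ at each world:
  s0 (successors {s2}): φ is true.
  s1 (successors {s3}): φ is true.
  s2 (successors {s1}): φ is false.
  s3 (successors {s0, s2}): φ is true.
Detail at s2 (counterexample):
  At s2: Box s and Box q is true, r is false, so (Box s and Box q) -> r is false.
    At s2: Box s is true, Box q is true, so Box s and Box q is true.
      At s2: Box s requires s at every successor {s1}.
        At s1: s is true.
      So Box s is true at s2.
      At s2: Box q requires q at every successor {s1}.
        At s1: q is true.
      So Box q is true at s2.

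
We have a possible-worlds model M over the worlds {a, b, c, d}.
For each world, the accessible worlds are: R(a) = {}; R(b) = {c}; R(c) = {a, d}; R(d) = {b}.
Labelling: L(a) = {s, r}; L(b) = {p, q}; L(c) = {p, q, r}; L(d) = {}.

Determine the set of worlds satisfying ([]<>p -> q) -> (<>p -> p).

a, b, c, d

Recall that []ψ holds at a world iff ψ holds at every accessible world, and <>ψ holds iff ψ holds at some accessible world.
Let φ = ([]<>p -> q) -> (<>p -> p). Evaluate φ at each world:
  a (successors ∅): φ is true.
  b (successors {c}): φ is true.
  c (successors {a, d}): φ is true.
  d (successors {b}): φ is true.
For instance, at b:
  At b: []<>p -> q is true, <>p -> p is true, so ([]<>p -> q) -> (<>p -> p) is true.
    At b: []<>p is false, q is true, so []<>p -> q is true.
      At b: []<>p requires <>p at every successor {c}.
        <>p fails at c, so []<>p is false at b.
    At b: <>p is true, p is true, so <>p -> p is true.
      At b: <>p requires p at some successor in {c}.
        p holds at c, so <>p is true at b.
Satisfying worlds: {a, b, c, d}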